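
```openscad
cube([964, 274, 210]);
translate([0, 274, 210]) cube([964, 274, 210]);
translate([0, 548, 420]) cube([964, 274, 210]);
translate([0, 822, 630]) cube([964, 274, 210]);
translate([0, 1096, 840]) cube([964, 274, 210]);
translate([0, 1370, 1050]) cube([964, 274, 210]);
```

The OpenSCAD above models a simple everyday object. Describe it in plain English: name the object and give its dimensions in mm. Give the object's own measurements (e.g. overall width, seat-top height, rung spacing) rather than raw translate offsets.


A straight staircase of 6 solid steps. Each step is 964 mm wide (x), 274 mm deep (y, the going) and 210 mm tall (the rise). The first step rests on the floor; each subsequent step sits one going further in +y and one rise higher in +z, directly behind and above the previous step with no overlap.


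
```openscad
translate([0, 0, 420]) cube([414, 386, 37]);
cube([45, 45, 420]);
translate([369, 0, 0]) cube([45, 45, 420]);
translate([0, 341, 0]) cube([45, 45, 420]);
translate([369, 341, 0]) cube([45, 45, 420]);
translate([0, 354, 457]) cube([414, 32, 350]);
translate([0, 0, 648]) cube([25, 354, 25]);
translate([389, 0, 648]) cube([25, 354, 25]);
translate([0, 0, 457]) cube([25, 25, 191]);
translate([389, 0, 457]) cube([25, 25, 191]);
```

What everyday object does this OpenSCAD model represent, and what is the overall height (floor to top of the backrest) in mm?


A chair. The overall height is 807 mm.

A slab on four corner posts with a tall panel at the back — a chair. The seat slab sits at z = 420 with thickness 37, and the 350 mm backrest starts at the seat top, so the overall height is 420 + 37 + 350 = 807 mm.


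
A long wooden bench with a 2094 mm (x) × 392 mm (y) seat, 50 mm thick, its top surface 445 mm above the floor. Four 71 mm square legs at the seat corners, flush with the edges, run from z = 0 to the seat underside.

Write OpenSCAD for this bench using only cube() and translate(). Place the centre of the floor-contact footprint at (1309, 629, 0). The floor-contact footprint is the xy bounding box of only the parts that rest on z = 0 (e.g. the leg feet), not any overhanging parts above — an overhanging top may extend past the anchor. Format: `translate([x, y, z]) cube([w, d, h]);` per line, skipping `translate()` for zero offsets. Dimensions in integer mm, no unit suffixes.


// leg_h = 445 − 50 = 395
translate([262, 433, 395]) cube([2094, 392, 50]);
translate([262, 433, 0]) cube([71, 71, 395]);
translate([262, 754, 0]) cube([71, 71, 395]);
translate([2285, 433, 0]) cube([71, 71, 395]);
translate([2285, 754, 0]) cube([71, 71, 395]);


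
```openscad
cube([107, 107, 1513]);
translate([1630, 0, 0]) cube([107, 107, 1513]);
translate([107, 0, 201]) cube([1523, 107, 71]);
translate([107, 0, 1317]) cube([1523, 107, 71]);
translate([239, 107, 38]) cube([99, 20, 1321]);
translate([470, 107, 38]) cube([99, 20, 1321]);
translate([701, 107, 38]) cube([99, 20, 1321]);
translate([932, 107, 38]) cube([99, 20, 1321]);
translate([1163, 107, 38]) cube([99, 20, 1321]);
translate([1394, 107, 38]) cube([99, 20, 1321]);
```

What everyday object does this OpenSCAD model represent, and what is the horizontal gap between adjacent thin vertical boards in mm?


A fence section. The picket gap is 132 mm.

Two posts, two rails, 6 pickets — a fence section. Span 1523 mm holds 6 pickets of 99 mm with 7 equal gaps: ⌊(1523 − 6·99) / 7⌋ = 132 mm.


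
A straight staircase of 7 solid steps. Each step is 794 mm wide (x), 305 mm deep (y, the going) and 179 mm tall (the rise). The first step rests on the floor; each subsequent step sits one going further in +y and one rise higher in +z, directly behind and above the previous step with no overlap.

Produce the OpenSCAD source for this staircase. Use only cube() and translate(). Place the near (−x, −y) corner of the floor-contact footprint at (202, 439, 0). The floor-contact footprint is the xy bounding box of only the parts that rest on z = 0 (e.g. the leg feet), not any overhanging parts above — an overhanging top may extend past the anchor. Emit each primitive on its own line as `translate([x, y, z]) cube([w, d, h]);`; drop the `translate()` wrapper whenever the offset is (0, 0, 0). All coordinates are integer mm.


translate([202, 439, 0]) cube([794, 305, 179]);
translate([202, 744, 179]) cube([794, 305, 179]);
translate([202, 1049, 358]) cube([794, 305, 179]);
translate([202, 1354, 537]) cube([794, 305, 179]);
translate([202, 1659, 716]) cube([794, 305, 179]);
translate([202, 1964, 895]) cube([794, 305, 179]);
translate([202, 2269, 1074]) cube([794, 305, 179]);


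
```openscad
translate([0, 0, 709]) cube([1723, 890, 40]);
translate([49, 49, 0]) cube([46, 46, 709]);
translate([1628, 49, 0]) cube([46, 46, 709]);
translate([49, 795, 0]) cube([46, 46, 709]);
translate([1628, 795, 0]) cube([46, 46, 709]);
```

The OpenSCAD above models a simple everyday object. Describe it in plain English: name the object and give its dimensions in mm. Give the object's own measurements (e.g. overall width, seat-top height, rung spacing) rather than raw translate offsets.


A table: top 1723 mm (x) × 890 mm (y), 40 mm thick, upper face at z = 749 mm, on four 46×46 mm square legs, each inset 49 mm from the nearest pair of top edges from z = 0 to the bottom of the top.


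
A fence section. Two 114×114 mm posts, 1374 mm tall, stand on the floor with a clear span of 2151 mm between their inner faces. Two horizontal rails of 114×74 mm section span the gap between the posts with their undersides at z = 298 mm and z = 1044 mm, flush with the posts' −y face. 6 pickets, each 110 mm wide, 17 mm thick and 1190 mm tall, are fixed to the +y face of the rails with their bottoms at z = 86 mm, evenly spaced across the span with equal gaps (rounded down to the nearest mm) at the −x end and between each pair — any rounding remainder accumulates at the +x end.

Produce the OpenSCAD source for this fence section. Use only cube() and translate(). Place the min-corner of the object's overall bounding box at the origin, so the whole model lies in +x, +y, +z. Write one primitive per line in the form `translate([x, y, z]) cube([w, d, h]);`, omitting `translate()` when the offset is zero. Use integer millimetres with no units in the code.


cube([114, 114, 1374]);
translate([2265, 0, 0]) cube([114, 114, 1374]);
translate([114, 0, 298]) cube([2151, 114, 74]);
translate([114, 0, 1044]) cube([2151, 114, 74]);
translate([327, 114, 86]) cube([110, 17, 1190]);
translate([650, 114, 86]) cube([110, 17, 1190]);
translate([973, 114, 86]) cube([110, 17, 1190]);
translate([1296, 114, 86]) cube([110, 17, 1190]);
translate([1619, 114, 86]) cube([110, 17, 1190]);
translate([1942, 114, 86]) cube([110, 17, 1190]);


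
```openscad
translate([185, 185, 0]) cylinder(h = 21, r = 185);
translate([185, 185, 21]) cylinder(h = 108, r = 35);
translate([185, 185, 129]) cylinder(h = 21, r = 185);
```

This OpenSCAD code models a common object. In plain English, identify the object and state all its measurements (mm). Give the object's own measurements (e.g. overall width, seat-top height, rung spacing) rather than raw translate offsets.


A spool: two coaxial disc flanges of radius 185 mm and thickness 21 mm, joined by a core cylinder of radius 35 mm and height 108 mm. The lower flange rests on z = 0 and the three cylinders share a vertical axis.


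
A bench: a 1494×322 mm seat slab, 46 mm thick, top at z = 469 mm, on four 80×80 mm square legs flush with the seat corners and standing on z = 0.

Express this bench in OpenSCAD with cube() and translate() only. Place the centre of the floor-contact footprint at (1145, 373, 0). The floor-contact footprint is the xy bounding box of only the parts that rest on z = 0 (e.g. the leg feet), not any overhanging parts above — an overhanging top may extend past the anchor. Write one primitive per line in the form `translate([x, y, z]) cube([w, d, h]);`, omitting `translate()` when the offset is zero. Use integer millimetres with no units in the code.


translate([398, 212, 423]) cube([1494, 322, 46]);
translate([398, 212, 0]) cube([80, 80, 423]);
translate([398, 454, 0]) cube([80, 80, 423]);
translate([1812, 212, 0]) cube([80, 80, 423]);
translate([1812, 454, 0]) cube([80, 80, 423]);


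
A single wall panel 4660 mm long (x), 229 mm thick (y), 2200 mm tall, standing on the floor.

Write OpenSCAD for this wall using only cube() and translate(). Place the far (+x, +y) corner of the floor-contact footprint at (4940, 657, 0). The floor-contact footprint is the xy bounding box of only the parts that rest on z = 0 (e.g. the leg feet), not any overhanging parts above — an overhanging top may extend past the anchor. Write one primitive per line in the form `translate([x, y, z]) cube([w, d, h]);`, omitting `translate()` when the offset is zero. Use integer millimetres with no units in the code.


translate([280, 428, 0]) cube([4660, 229, 2200]);


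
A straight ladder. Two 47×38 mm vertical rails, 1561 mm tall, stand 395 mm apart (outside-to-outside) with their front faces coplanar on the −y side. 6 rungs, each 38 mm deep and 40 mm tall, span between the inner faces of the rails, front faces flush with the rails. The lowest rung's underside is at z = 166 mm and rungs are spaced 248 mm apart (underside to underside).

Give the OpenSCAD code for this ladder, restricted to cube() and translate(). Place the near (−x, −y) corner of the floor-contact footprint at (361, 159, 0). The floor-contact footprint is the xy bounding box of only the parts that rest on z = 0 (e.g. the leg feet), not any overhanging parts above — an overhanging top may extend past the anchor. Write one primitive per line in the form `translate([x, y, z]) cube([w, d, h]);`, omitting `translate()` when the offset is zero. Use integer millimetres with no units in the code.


translate([361, 159, 0]) cube([47, 38, 1561]);
translate([709, 159, 0]) cube([47, 38, 1561]);
translate([408, 159, 166]) cube([301, 38, 40]);
translate([408, 159, 414]) cube([301, 38, 40]);
translate([408, 159, 662]) cube([301, 38, 40]);
translate([408, 159, 910]) cube([301, 38, 40]);
translate([408, 159, 1158]) cube([301, 38, 40]);
translate([408, 159, 1406]) cube([301, 38, 40]);


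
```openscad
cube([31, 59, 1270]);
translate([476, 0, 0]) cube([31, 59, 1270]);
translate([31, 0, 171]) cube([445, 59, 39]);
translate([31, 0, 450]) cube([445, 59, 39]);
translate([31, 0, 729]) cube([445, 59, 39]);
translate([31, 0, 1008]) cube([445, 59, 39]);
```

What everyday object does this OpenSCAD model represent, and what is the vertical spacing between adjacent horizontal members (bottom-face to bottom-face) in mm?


A ladder. The rung spacing is 279 mm.

Two tall 31×59 posts with 4 short bars between them — a ladder. Adjacent rungs sit at z = 171 and z = 450, so the spacing is 450 − 171 = 279 mm.


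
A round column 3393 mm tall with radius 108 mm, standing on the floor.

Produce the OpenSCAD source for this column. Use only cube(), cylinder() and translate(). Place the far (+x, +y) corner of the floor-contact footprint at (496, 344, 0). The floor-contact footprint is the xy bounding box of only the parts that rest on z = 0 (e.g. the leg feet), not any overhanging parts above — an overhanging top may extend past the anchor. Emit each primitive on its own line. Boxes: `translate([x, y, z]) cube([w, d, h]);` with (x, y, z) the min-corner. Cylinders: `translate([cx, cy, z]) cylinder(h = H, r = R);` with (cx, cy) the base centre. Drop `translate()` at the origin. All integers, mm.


translate([388, 236, 0]) cylinder(h = 3393, r = 108);


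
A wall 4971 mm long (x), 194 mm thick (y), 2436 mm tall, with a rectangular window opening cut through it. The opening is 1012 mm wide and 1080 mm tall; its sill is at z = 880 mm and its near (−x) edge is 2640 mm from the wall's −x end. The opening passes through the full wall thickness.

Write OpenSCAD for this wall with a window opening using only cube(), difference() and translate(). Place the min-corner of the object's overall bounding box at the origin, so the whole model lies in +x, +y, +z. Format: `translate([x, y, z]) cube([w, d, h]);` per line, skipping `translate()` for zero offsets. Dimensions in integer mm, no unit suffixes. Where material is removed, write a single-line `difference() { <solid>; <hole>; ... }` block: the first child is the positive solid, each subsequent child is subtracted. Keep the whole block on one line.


difference() { cube([4971, 194, 2436]); translate([2640, 0, 880]) cube([1012, 194, 1080]); }


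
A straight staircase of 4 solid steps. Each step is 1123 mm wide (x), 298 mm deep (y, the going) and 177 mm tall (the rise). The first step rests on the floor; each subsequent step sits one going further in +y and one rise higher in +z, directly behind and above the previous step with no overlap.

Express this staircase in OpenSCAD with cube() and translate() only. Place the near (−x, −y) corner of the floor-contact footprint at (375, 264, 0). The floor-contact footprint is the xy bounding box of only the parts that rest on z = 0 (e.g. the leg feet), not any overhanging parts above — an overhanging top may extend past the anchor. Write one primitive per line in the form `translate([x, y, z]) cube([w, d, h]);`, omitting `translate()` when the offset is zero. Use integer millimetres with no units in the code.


translate([375, 264, 0]) cube([1123, 298, 177]);
translate([375, 562, 177]) cube([1123, 298, 177]);
translate([375, 860, 354]) cube([1123, 298, 177]);
translate([375, 1158, 531]) cube([1123, 298, 177]);


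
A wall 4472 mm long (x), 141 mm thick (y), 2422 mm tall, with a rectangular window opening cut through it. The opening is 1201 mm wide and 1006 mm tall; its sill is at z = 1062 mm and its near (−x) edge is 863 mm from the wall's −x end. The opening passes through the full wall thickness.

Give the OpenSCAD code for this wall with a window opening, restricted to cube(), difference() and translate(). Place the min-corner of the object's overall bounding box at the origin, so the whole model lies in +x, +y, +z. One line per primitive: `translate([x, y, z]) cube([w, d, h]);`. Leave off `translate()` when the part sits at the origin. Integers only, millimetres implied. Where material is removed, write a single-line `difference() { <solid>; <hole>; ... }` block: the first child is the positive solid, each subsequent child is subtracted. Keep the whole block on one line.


difference() { cube([4472, 141, 2422]); translate([863, 0, 1062]) cube([1201, 141, 1006]); }


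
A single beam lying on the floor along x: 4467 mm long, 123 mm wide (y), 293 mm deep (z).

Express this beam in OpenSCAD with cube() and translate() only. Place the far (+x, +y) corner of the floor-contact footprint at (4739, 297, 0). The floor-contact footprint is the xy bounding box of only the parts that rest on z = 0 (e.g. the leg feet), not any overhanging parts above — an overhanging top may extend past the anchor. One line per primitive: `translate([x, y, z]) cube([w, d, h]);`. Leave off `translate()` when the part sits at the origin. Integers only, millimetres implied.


translate([272, 174, 0]) cube([4467, 123, 293]);


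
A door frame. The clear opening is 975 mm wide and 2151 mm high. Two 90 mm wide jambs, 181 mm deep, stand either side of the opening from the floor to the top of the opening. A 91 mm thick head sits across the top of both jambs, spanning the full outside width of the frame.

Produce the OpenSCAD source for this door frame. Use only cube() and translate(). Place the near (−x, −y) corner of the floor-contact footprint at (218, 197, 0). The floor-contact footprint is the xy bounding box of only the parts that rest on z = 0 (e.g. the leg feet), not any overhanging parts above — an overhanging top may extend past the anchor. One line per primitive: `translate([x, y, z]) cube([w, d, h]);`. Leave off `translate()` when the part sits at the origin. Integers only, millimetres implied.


translate([218, 197, 0]) cube([90, 181, 2151]);
translate([1283, 197, 0]) cube([90, 181, 2151]);
translate([218, 197, 2151]) cube([1155, 181, 91]);


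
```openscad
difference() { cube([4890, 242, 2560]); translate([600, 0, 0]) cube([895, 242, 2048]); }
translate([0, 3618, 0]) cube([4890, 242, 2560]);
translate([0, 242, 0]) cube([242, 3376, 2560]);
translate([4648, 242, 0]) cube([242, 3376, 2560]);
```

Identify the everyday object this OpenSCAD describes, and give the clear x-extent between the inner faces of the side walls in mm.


A single room. The interior width is 4406 mm.

Four walls enclosing a rectangle with a door in the front wall — a room. Outside width 4890 minus two 242 mm walls gives 4406 mm.


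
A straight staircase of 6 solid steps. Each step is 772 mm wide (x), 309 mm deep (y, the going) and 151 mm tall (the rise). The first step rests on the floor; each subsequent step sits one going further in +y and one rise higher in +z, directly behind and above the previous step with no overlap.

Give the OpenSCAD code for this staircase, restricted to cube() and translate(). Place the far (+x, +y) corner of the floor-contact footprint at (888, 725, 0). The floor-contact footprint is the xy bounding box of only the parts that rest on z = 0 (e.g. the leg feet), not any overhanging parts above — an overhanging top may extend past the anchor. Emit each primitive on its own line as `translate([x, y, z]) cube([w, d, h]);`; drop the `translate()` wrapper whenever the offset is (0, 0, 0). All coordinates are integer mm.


translate([116, 416, 0]) cube([772, 309, 151]);
translate([116, 725, 151]) cube([772, 309, 151]);
translate([116, 1034, 302]) cube([772, 309, 151]);
translate([116, 1343, 453]) cube([772, 309, 151]);
translate([116, 1652, 604]) cube([772, 309, 151]);
translate([116, 1961, 755]) cube([772, 309, 151]);


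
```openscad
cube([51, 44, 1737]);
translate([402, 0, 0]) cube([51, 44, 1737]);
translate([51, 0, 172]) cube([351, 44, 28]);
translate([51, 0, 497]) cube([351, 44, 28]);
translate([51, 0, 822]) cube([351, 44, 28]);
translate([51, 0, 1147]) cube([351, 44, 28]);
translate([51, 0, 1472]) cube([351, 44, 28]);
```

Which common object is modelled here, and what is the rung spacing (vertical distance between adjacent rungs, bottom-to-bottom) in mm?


A ladder. The rung spacing is 325 mm.

Two tall 51×44 posts with 5 short bars between them — a ladder. Adjacent rungs sit at z = 172 and z = 497, so the spacing is 497 − 172 = 325 mm.


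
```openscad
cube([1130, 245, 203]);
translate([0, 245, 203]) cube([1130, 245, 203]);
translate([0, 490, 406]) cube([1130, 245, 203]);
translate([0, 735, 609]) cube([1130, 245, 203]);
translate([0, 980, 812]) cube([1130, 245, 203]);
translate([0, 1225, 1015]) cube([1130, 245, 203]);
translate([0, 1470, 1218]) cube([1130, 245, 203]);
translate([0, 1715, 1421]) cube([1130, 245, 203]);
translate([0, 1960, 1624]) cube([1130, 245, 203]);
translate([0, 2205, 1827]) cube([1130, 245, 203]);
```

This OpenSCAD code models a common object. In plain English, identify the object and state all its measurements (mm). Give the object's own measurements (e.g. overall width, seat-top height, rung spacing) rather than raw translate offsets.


A straight staircase of 10 solid steps. Each step is 1130 mm wide (x), 245 mm deep (y, the going) and 203 mm tall (the rise). The first step rests on the floor; each subsequent step sits one going further in +y and one rise higher in +z, directly behind and above the previous step with no overlap.


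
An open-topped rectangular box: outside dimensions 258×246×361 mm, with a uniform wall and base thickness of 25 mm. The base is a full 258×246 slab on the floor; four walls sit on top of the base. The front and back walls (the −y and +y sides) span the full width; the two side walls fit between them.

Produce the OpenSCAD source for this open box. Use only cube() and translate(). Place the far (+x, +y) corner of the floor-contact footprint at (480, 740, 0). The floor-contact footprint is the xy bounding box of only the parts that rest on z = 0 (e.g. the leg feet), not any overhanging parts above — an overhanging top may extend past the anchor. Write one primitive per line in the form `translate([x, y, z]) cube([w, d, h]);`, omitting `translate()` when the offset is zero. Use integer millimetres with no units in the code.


translate([222, 494, 0]) cube([258, 246, 25]);
translate([222, 494, 25]) cube([258, 25, 336]);
translate([222, 715, 25]) cube([258, 25, 336]);
translate([222, 519, 25]) cube([25, 196, 336]);
translate([455, 519, 25]) cube([25, 196, 336]);


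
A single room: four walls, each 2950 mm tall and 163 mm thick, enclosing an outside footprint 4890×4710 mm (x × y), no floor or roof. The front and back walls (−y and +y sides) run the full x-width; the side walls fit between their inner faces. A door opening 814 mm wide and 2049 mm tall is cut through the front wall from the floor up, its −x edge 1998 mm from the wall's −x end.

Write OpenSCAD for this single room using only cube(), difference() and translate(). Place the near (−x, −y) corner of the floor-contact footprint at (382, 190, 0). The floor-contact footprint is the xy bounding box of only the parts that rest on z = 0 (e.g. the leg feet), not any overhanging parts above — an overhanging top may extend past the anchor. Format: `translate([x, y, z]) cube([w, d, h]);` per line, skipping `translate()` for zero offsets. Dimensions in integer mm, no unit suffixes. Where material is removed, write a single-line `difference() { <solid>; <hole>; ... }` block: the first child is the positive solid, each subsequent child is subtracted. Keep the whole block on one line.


difference() { translate([382, 190, 0]) cube([4890, 163, 2950]); translate([2380, 190, 0]) cube([814, 163, 2049]); }
translate([382, 4737, 0]) cube([4890, 163, 2950]);
translate([382, 353, 0]) cube([163, 4384, 2950]);
translate([5109, 353, 0]) cube([163, 4384, 2950]);


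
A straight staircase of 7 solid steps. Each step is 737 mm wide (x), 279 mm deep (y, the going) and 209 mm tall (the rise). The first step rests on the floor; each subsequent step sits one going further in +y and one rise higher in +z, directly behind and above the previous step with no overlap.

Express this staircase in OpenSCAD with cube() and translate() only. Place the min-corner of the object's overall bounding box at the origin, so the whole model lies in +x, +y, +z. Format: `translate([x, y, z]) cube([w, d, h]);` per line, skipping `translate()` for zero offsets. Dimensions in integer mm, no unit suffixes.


cube([737, 279, 209]);
translate([0, 279, 209]) cube([737, 279, 209]);
translate([0, 558, 418]) cube([737, 279, 209]);
translate([0, 837, 627]) cube([737, 279, 209]);
translate([0, 1116, 836]) cube([737, 279, 209]);
translate([0, 1395, 1045]) cube([737, 279, 209]);
translate([0, 1674, 1254]) cube([737, 279, 209]);


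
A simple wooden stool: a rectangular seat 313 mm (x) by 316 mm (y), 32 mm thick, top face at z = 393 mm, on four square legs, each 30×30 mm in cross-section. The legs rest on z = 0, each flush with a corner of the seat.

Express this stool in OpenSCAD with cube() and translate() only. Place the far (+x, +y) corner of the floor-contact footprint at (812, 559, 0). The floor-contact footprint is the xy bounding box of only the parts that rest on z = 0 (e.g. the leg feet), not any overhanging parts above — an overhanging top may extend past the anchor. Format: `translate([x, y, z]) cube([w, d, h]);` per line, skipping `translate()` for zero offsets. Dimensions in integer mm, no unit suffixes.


translate([499, 243, 361]) cube([313, 316, 32]);
translate([499, 243, 0]) cube([30, 30, 361]);
translate([782, 243, 0]) cube([30, 30, 361]);
translate([499, 529, 0]) cube([30, 30, 361]);
translate([782, 529, 0]) cube([30, 30, 361]);


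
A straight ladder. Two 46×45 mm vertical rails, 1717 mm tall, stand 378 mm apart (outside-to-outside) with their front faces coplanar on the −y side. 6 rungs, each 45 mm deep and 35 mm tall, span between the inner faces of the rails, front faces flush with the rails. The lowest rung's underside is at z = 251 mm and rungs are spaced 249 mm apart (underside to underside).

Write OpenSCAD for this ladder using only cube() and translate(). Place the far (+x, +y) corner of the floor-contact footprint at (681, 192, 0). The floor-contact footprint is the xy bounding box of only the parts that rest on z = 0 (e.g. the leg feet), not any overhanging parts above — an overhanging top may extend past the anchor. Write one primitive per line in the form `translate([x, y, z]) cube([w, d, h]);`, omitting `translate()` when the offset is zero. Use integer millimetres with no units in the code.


translate([303, 147, 0]) cube([46, 45, 1717]);
translate([635, 147, 0]) cube([46, 45, 1717]);
translate([349, 147, 251]) cube([286, 45, 35]);
translate([349, 147, 500]) cube([286, 45, 35]);
translate([349, 147, 749]) cube([286, 45, 35]);
translate([349, 147, 998]) cube([286, 45, 35]);
translate([349, 147, 1247]) cube([286, 45, 35]);
translate([349, 147, 1496]) cube([286, 45, 35]);


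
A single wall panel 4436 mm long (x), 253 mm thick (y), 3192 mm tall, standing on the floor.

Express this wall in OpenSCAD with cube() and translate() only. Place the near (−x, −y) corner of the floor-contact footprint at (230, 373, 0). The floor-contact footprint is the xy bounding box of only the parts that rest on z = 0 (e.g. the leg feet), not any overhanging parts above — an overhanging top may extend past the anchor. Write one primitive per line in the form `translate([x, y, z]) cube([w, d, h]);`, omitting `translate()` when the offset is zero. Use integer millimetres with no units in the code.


translate([230, 373, 0]) cube([4436, 253, 3192]);


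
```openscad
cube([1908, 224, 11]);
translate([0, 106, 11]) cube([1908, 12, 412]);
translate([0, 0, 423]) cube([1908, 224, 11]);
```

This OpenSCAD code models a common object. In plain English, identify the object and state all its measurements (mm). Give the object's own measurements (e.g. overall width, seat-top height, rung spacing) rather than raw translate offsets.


An I-beam lying along x, 1908 mm long. Overall section height 434 mm. Two flanges 224 mm wide (y) and 11 mm thick, one on the floor and one at the top; a web 12 mm thick runs between them, centred on the flange width.


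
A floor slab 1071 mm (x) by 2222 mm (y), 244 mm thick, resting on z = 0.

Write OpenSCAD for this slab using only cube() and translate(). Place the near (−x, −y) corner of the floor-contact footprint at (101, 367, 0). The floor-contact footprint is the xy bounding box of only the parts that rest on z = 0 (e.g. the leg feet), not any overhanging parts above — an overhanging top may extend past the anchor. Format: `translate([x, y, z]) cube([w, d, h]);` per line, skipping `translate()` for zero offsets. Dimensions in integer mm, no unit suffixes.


translate([101, 367, 0]) cube([1071, 2222, 244]);


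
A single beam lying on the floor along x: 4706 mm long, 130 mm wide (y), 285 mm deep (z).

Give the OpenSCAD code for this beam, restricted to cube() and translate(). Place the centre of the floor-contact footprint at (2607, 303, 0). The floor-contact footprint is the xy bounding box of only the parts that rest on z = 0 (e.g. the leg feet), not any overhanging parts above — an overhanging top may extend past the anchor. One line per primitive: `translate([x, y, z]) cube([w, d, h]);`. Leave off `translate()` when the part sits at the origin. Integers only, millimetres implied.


translate([254, 238, 0]) cube([4706, 130, 285]);


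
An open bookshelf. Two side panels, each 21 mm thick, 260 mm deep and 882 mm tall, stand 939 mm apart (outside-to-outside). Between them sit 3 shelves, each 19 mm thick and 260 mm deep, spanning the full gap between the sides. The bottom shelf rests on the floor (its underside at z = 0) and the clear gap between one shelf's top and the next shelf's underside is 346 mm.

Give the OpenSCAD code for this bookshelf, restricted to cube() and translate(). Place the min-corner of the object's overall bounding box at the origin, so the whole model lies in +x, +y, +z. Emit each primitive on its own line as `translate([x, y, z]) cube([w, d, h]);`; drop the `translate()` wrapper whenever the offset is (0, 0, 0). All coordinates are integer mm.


cube([21, 260, 882]);
translate([918, 0, 0]) cube([21, 260, 882]);
translate([21, 0, 0]) cube([897, 260, 19]);
translate([21, 0, 365]) cube([897, 260, 19]);
translate([21, 0, 730]) cube([897, 260, 19]);


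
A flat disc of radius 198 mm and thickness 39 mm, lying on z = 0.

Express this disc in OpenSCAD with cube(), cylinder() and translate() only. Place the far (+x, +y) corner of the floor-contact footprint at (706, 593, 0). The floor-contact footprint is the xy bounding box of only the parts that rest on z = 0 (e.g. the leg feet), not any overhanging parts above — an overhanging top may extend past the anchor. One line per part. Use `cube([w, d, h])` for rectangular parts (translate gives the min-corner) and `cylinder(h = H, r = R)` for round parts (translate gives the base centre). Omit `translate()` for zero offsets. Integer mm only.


translate([508, 395, 0]) cylinder(h = 39, r = 198);


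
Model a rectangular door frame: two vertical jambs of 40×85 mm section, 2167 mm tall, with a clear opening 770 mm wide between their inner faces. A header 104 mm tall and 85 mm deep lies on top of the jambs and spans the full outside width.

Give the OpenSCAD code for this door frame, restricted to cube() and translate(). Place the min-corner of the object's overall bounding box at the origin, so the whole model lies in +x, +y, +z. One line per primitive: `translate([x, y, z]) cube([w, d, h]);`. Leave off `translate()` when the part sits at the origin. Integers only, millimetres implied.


cube([40, 85, 2167]);
translate([810, 0, 0]) cube([40, 85, 2167]);
translate([0, 0, 2167]) cube([850, 85, 104]);


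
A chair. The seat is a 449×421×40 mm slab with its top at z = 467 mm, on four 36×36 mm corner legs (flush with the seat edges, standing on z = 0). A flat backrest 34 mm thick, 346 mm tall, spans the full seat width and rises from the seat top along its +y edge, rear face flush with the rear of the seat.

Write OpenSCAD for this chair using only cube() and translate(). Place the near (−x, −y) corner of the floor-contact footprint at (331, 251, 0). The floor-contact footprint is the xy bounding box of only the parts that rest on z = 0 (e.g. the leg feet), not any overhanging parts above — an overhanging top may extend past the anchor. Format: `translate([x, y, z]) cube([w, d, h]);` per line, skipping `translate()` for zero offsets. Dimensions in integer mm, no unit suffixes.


translate([331, 251, 427]) cube([449, 421, 40]);
translate([331, 251, 0]) cube([36, 36, 427]);
translate([744, 251, 0]) cube([36, 36, 427]);
translate([331, 636, 0]) cube([36, 36, 427]);
translate([744, 636, 0]) cube([36, 36, 427]);
translate([331, 638, 467]) cube([449, 34, 346]);


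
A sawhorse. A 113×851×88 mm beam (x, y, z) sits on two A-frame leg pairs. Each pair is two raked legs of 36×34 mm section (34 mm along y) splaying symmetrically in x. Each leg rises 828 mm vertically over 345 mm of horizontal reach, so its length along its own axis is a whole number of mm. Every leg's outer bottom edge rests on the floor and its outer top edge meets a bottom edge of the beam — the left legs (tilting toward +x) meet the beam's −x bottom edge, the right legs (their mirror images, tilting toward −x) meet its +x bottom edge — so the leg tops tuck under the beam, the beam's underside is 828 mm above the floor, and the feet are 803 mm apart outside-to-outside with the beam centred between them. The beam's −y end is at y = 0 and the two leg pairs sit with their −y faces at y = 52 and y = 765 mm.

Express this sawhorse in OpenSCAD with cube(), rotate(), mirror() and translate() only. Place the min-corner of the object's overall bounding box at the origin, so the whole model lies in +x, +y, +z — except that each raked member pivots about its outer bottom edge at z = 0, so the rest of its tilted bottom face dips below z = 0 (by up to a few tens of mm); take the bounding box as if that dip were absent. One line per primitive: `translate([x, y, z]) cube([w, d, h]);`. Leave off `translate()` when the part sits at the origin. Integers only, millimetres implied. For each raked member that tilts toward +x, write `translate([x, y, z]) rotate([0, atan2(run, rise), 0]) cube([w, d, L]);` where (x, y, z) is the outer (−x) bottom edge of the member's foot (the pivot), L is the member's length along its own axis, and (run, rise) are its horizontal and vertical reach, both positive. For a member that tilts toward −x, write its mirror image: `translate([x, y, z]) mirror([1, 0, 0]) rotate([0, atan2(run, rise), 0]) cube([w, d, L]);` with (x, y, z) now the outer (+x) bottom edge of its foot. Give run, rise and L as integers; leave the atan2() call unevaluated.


translate([345, 0, 828]) cube([113, 851, 88]);
translate([0, 52, 0]) rotate([0, atan2(345, 828), 0]) cube([36, 34, 897]);
translate([803, 52, 0]) mirror([1, 0, 0]) rotate([0, atan2(345, 828), 0]) cube([36, 34, 897]);
translate([0, 765, 0]) rotate([0, atan2(345, 828), 0]) cube([36, 34, 897]);
translate([803, 765, 0]) mirror([1, 0, 0]) rotate([0, atan2(345, 828), 0]) cube([36, 34, 897]);


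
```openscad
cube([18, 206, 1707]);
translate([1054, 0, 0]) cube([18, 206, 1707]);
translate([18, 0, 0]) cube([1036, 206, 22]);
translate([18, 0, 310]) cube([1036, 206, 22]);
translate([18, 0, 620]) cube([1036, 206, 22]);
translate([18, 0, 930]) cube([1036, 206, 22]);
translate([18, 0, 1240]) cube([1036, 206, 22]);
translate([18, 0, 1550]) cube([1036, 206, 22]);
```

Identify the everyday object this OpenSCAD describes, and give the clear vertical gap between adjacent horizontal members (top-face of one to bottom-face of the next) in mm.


A bookshelf. The clear shelf gap is 288 mm.

Two tall side panels with 6 horizontal boards between them — a bookshelf. The first two shelf undersides are at z = 0 and z = 310; with shelf thickness 22, the clear gap is 310 − 0 − 22 = 288 mm.


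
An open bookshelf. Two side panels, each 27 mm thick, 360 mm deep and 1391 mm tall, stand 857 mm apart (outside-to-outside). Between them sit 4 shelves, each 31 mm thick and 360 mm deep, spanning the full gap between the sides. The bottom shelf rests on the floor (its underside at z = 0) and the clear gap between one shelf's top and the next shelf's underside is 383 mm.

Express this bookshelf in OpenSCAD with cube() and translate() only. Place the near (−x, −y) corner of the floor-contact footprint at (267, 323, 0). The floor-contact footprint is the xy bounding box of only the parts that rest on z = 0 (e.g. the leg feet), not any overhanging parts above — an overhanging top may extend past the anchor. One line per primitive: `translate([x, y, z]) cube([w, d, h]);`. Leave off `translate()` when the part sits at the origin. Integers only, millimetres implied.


translate([267, 323, 0]) cube([27, 360, 1391]);
translate([1097, 323, 0]) cube([27, 360, 1391]);
translate([294, 323, 0]) cube([803, 360, 31]);
translate([294, 323, 414]) cube([803, 360, 31]);
translate([294, 323, 828]) cube([803, 360, 31]);
translate([294, 323, 1242]) cube([803, 360, 31]);


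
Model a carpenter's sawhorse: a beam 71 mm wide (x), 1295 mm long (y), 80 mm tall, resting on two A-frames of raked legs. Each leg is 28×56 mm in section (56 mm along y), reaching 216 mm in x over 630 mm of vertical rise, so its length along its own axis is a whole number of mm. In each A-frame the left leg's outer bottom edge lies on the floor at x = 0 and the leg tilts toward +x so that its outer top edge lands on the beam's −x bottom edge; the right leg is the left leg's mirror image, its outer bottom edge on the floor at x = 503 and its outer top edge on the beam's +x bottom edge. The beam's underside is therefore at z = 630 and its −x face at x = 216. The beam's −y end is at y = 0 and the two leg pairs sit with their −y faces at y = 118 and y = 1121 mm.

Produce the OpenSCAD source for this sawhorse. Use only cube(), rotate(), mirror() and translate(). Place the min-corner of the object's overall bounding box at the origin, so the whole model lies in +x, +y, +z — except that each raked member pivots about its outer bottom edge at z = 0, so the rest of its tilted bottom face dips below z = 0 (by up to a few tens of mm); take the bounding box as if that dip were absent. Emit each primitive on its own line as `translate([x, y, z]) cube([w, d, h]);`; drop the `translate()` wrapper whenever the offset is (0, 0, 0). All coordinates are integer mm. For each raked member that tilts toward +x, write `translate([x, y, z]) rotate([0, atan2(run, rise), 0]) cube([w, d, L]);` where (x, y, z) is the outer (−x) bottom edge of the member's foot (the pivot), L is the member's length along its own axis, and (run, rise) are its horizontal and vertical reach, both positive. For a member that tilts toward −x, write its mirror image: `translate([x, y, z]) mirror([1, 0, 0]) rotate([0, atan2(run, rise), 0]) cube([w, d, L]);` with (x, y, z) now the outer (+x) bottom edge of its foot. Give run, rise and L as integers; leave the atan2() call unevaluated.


translate([216, 0, 630]) cube([71, 1295, 80]);
translate([0, 118, 0]) rotate([0, atan2(216, 630), 0]) cube([28, 56, 666]);
translate([503, 118, 0]) mirror([1, 0, 0]) rotate([0, atan2(216, 630), 0]) cube([28, 56, 666]);
translate([0, 1121, 0]) rotate([0, atan2(216, 630), 0]) cube([28, 56, 666]);
translate([503, 1121, 0]) mirror([1, 0, 0]) rotate([0, atan2(216, 630), 0]) cube([28, 56, 666]);


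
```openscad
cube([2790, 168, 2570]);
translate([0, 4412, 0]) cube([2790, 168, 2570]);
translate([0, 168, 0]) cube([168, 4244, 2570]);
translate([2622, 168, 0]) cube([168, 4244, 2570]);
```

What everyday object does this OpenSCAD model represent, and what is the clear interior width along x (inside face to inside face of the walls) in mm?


A house (or room) frame. The interior width is 2454 mm.

Four 2570 mm walls enclosing a rectangle with no floor or roof — a room or house frame. Outside width is 2790 mm and wall thickness is 168 mm, so the interior width is 2790 − 2 × 168 = 2454 mm.


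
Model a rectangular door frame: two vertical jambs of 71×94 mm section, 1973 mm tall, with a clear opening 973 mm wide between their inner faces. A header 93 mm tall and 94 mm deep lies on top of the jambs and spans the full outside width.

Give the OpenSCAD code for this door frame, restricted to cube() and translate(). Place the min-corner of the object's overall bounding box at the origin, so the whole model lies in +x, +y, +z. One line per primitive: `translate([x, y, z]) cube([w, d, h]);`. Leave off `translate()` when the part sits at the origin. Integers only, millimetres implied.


cube([71, 94, 1973]);
translate([1044, 0, 0]) cube([71, 94, 1973]);
translate([0, 0, 1973]) cube([1115, 94, 93]);


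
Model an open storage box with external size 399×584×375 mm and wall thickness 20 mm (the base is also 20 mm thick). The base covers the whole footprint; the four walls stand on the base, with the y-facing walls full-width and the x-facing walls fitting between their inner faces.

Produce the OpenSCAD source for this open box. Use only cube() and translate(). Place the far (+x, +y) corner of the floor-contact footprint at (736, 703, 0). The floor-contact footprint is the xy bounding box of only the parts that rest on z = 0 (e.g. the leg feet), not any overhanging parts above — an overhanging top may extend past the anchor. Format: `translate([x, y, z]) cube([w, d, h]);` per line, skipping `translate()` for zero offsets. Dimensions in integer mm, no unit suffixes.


translate([337, 119, 0]) cube([399, 584, 20]);
translate([337, 119, 20]) cube([399, 20, 355]);
translate([337, 683, 20]) cube([399, 20, 355]);
translate([337, 139, 20]) cube([20, 544, 355]);
translate([716, 139, 20]) cube([20, 544, 355]);


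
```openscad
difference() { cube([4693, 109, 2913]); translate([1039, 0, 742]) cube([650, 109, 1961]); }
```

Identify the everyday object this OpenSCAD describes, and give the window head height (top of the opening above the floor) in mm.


A wall with a window opening. The window head height is 2703 mm.

A wall with a rectangular opening subtracted — a window. Sill at z = 742, opening 1961 mm tall, so the head is at 742 + 1961 = 2703 mm.
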